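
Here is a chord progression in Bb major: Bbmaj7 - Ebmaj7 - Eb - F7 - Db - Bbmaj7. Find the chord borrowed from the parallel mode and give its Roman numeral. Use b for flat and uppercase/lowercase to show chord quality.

bIII

Bb major has the diatonic set Bb, Cm, Dm, Eb, F, Gm, Adim. Bbmaj7, Ebmaj7, Eb and F7 are all diatonic. Db (Db–F–Ab) doesn't fit — on degree 3 Bb major would have Dm (iii). Db is the degree-3 chord of Bb minor, so it is the borrowed bIII.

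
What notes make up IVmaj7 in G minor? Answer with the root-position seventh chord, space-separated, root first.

IVmaj7 is built on scale degree 4, which is C in both G minor and its parallel. In G major the chord on C is C–E–G–B.

C E G B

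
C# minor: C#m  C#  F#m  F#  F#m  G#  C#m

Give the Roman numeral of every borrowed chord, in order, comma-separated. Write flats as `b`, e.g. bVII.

I, IV

In C# minor (with V from harmonic minor) the diatonic chords are C#m, D#dim, E, F#m, G#, A, B. C#m, F#m and G# are all diatonic. C# (C#–E#–G#) doesn't fit — on degree 1 C# minor would have C#m (i). C# is the degree-1 chord of C# major, so it is the borrowed I. F# (F#–A#–C#) is not: scale degree 4 in C# minor carries F#m (iv). In C# major the chord on that degree is F#, so here it functions as IV, borrowed from the parallel major.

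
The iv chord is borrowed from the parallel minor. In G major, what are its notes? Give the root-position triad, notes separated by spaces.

The root, C, is scale degree 4 — the same note in G major and G minor; only the chord quality changes. In G minor the chord on C is C–Eb–G.

C Eb G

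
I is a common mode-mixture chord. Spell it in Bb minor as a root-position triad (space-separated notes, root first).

Bb D F

The root, Bb, is scale degree 1 — the same note in Bb minor and Bb major; only the chord quality changes. Stacking thirds in Bb major on Bb gives Bb–D–F.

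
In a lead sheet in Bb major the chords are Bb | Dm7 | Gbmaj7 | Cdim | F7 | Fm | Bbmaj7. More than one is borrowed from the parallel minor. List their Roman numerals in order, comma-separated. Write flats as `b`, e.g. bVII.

bVImaj7, ii°, v

Bb major has the diatonic set Bb, Cm, Dm, Eb, F, Gm, Adim. Of the given chords, Bb, Dm7, F7 and Bbmaj7 are diatonic. Gbmaj7 (Gb–Bb–Db–F) is not: scale degree 6 in Bb major carries Gm (vi). In Bb minor the chord on that degree is Gbmaj7, so here it functions as bVImaj7, borrowed from the parallel minor. Cdim (C–Eb–Gb) doesn't fit — on degree 2 Bb major would have Cm (ii). Cdim is the degree-2 chord of Bb minor, so it is the borrowed ii°. Fm (F–Ab–C) doesn't fit — on degree 5 Bb major would have F (V). Fm is the degree-5 chord of Bb minor, so it is the borrowed v.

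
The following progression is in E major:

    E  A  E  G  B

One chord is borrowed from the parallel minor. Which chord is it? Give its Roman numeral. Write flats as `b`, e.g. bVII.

The diatonic triads in E major are E, F#m, G#m, A, B, C#m, D#dim. E, A and B are all diatonic. But G (G–B–D) is foreign: the diatonic iii on degree 3 is G#m, whereas G comes from E minor. It is labeled bIII.

bIII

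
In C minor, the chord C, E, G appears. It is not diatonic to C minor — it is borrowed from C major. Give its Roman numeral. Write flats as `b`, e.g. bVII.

I

The root C is the diatonic 1st degree of C minor; the borrowing shows in the chord quality. The diatonic chord on degree 1 would be Cm (i), but C–E–G is the major chord from C major. As a borrowed chord it is labeled I.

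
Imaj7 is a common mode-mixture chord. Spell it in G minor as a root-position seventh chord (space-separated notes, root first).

The root, G, is scale degree 1 — the same note in G minor and G major; only the chord quality changes. Building the major-seventh chord from the parallel major on G: G–B–D–F#.

G B D F#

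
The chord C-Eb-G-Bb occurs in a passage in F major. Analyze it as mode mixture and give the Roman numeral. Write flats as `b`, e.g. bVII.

C is scale degree 5 in F major. The diatonic chord on degree 5 would be C (V), but C–Eb–G–Bb is the minor-seventh chord from F minor. As a borrowed chord it is labeled v7.

v7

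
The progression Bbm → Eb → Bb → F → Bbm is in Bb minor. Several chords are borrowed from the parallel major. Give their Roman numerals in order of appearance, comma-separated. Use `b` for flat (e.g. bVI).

The diatonic triads in Bb minor (with V from harmonic minor) are Bbm, Cdim, Db, Ebm, F, Gb, Ab. Bbm and F both belong to that set. Eb (Eb–G–Bb) is not: scale degree 4 in Bb minor carries Ebm (iv). In Bb major the chord on that degree is Eb, so here it functions as IV, borrowed from the parallel major. Bb (Bb–D–F) is not: scale degree 1 in Bb minor carries Bbm (i). In Bb major the chord on that degree is Bb, so here it functions as I, borrowed from the parallel major.

IV, I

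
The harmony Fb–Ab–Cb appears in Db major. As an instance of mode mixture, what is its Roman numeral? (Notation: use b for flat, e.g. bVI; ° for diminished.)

In Db major scale degree 3 is F; Fb is its lowered form, from Db minor. Fb–Ab–Cb is a major chord — the form found in Db minor, not the diatonic iii (Fm). Borrowed into Db major it is written bIII.

bIII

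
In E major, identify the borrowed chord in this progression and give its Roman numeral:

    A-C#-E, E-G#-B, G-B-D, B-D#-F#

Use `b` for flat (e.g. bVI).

E major has the diatonic set E, F#m, G#m, A, B, C#m, D#dim. A–C#–E = A, E–G#–B = E and B–D#–F# = B all belong to that set. G–B–D doesn't fit — on degree 3 E major would have G#m (iii). G is the degree-3 chord of E minor, so it is the borrowed bIII.

bIII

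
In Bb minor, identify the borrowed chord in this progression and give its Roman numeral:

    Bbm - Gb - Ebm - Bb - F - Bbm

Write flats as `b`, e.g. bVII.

I

In Bb minor (with V from harmonic minor) the diatonic chords are Bbm, Cdim, Db, Ebm, F, Gb, Ab. Bbm, Gb, Ebm and F are all diatonic. Bb (Bb–D–F) is not: scale degree 1 in Bb minor carries Bbm (i). In Bb major the chord on that degree is Bb, so here it functions as I, borrowed from the parallel major.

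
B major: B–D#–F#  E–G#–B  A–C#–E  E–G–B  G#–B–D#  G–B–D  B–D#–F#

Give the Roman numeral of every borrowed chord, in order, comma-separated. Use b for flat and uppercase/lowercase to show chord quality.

bVII, iv, bVI

The diatonic triads in B major are B, C#m, D#m, E, F#, G#m, A#dim. B–D#–F# = B, E–G#–B = E and G#–B–D# = G#m are all diatonic. A–C#–E is not: scale degree 7 in B major carries A#dim (vii°). In B minor the chord on that degree is A, so here it functions as bVII, borrowed from the parallel minor. E–G–B doesn't fit — on degree 4 B major would have E (IV). Em is the degree-4 chord of B minor, so it is the borrowed iv. G–B–D is not: scale degree 6 in B major carries G#m (vi). In B minor the chord on that degree is G, so here it functions as bVI, borrowed from the parallel minor.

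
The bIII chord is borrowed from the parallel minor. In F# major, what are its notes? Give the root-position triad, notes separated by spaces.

A C# E

The root of bIII is the lowered 3rd degree: A# becomes A. In F# minor the chord on A is A–C#–E.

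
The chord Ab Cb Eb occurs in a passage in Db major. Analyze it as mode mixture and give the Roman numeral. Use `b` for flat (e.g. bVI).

The root Ab is the diatonic 5th degree of Db major; the borrowing shows in the chord quality. The diatonic chord on degree 5 would be Ab (V), but Ab–Cb–Eb is the minor chord from Db minor. As a borrowed chord it is labeled v.

v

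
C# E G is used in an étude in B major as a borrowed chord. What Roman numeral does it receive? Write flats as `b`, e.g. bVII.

C# is scale degree 2 in B major. The diatonic chord on degree 2 would be C#m (ii), but C#–E–G is the diminished chord from B minor. As a borrowed chord it is labeled ii°.

ii°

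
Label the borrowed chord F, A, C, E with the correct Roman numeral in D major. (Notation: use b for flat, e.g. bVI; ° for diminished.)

bIIImaj7

In D major scale degree 3 is F#; F is its lowered form, from D minor. Diatonically D major has F#m (iii) on that degree; F–A–C–E is instead the major-seventh chord native to D minor, so it takes the label bIIImaj7.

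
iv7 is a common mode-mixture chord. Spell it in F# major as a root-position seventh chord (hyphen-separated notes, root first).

B-D-F#-A

iv7 is built on scale degree 4, which is B in both F# major and its parallel. Stacking thirds in F# minor on B gives B–D–F#–A.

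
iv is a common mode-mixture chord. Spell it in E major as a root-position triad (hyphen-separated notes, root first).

A-C-E

The root, A, is scale degree 4 — the same note in E major and E minor; only the chord quality changes. Building the minor chord from the parallel minor on A: A–C–E.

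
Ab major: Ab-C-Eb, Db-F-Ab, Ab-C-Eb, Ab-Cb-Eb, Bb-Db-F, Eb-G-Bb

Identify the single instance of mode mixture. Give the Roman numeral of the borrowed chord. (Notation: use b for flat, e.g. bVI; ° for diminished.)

In Ab major the diatonic chords are Ab, Bbm, Cm, Db, Eb, Fm, Gdim. Of the given chords, Ab–C–Eb = Ab, Db–F–Ab = Db, Bb–Db–F = Bbm and Eb–G–Bb = Eb are diatonic. Ab–Cb–Eb is not: scale degree 1 in Ab major carries Ab (I). In Ab minor the chord on that degree is Abm, so here it functions as i, borrowed from the parallel minor.

i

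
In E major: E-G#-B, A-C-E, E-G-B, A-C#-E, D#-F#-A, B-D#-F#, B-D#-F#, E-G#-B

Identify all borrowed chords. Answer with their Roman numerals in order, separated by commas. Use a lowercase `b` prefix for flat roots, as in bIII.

The diatonic triads in E major are E, F#m, G#m, A, B, C#m, D#dim. Of the given chords, E–G#–B = E, A–C#–E = A, D#–F#–A = D#dim and B–D#–F# = B are diatonic. A–C–E doesn't fit — on degree 4 E major would have A (IV). Am is the degree-4 chord of E minor, so it is the borrowed iv. E–G–B is not: scale degree 1 in E major carries E (I). In E minor the chord on that degree is Em, so here it functions as i, borrowed from the parallel minor.

iv, i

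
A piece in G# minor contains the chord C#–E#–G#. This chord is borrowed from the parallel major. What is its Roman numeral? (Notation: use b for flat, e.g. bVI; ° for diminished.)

C# is scale degree 4 in G# minor. C#–E#–G# is a major chord — the form found in G# major, not the diatonic iv (C#m). Borrowed into G# minor it is written IV.

IV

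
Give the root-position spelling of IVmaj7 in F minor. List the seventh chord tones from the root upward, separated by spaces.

Bb D F A

IVmaj7 is built on scale degree 4, which is Bb in both F minor and its parallel. Stacking thirds in F major on Bb gives Bb–D–F–A.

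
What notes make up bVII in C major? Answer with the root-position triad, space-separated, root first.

Bb D F

bVII is built on the lowered scale degree 7. In C major degree 7 is B; lowered it becomes Bb. In C minor the chord on Bb is Bb–D–F.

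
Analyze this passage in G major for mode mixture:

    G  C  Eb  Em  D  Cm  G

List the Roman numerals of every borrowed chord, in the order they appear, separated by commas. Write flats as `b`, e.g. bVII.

bVI, iv

In G major the diatonic chords are G, Am, Bm, C, D, Em, F#dim. G, C, Em and D all belong to that set. Eb (Eb–G–Bb) doesn't fit — on degree 6 G major would have Em (vi). Eb is the degree-6 chord of G minor, so it is the borrowed bVI. Cm (C–Eb–G) is not: scale degree 4 in G major carries C (IV). In G minor the chord on that degree is Cm, so here it functions as iv, borrowed from the parallel minor.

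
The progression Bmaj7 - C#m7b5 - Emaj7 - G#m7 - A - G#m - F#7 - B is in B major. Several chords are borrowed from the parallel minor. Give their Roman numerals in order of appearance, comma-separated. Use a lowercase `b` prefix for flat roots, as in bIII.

B major has the diatonic set B, C#m, D#m, E, F#, G#m, A#dim. Bmaj7, Emaj7, G#m7, G#m, F#7 and B all belong to that set. C#m7b5 (C#–E–G–B) doesn't fit — on degree 2 B major would have C#m (ii). C#m7b5 is the degree-2 chord of B minor, so it is the borrowed iiø7. A (A–C#–E) doesn't fit — on degree 7 B major would have A#dim (vii°). A is the degree-7 chord of B minor, so it is the borrowed bVII.

iiø7, bVII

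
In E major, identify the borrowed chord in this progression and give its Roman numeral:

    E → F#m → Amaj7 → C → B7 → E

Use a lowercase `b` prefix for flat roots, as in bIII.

bVI

The diatonic triads in E major are E, F#m, G#m, A, B, C#m, D#dim. E, F#m, Amaj7 and B7 are all diatonic. C (C–E–G) doesn't fit — on degree 6 E major would have C#m (vi). C is the degree-6 chord of E minor, so it is the borrowed bVI.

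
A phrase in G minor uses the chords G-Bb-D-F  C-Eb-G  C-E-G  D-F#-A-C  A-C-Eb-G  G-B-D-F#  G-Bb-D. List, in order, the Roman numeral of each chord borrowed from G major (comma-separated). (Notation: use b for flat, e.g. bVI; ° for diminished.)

The diatonic triads in G minor (with V from harmonic minor) are Gm, Adim, Bb, Cm, D, Eb, F. G–Bb–D–F = Gm7, C–Eb–G = Cm, D–F#–A–C = D7, A–C–Eb–G = Am7b5 and G–Bb–D = Gm all belong to that set. C–E–G doesn't fit — on degree 4 G minor would have Cm (iv). C is the degree-4 chord of G major, so it is the borrowed IV. G–B–D–F# doesn't fit — on degree 1 G minor would have Gm (i). Gmaj7 is the degree-1 chord of G major, so it is the borrowed Imaj7.

IV, Imaj7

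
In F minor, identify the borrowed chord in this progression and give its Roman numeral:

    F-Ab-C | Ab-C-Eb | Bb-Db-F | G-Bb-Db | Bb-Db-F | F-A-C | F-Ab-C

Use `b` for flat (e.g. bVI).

In F minor (with V from harmonic minor) the diatonic chords are Fm, Gdim, Ab, Bbm, C, Db, Eb. F–Ab–C = Fm, Ab–C–Eb = Ab, Bb–Db–F = Bbm and G–Bb–Db = Gdim all belong to that set. F–A–C doesn't fit — on degree 1 F minor would have Fm (i). F is the degree-1 chord of F major, so it is the borrowed I.

I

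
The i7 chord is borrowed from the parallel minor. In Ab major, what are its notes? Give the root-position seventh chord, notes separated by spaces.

Ab Cb Eb Gb

The root, Ab, is scale degree 1 — the same note in Ab major and Ab minor; only the chord quality changes. Stacking thirds in Ab minor on Ab gives Ab–Cb–Eb–Gb.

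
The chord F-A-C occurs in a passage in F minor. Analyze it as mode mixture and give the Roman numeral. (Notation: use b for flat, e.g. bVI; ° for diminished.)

F is scale degree 1 in F minor. F–A–C is a major chord — the form found in F major, not the diatonic i (Fm). Borrowed into F minor it is written I.

I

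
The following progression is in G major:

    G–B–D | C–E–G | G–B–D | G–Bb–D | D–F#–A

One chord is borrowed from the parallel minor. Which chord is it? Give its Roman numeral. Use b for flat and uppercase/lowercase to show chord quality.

G major has the diatonic set G, Am, Bm, C, D, Em, F#dim. G–B–D = G, C–E–G = C and D–F#–A = D all belong to that set. G–Bb–D is not: scale degree 1 in G major carries G (I). In G minor the chord on that degree is Gm, so here it functions as i, borrowed from the parallel minor.

i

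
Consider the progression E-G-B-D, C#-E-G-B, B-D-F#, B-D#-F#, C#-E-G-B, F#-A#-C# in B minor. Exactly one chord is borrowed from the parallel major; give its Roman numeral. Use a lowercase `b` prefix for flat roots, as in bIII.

The diatonic triads in B minor (with V from harmonic minor) are Bm, C#dim, D, Em, F#, G, A. Of the given chords, E–G–B–D = Em7, C#–E–G–B = C#m7b5, B–D–F# = Bm and F#–A#–C# = F# are diatonic. But B–D#–F# is foreign: the diatonic i on degree 1 is Bm, whereas B comes from B major. It is labeled I.

I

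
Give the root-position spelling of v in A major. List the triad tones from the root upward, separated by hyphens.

E-G-B

The root, E, is scale degree 5 — the same note in A major and A minor; only the chord quality changes. Stacking thirds in A minor on E gives E–G–B.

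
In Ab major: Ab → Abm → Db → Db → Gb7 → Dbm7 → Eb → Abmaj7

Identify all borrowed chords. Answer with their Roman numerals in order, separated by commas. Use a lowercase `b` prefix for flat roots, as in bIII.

Ab major has the diatonic set Ab, Bbm, Cm, Db, Eb, Fm, Gdim. Ab, Db, Eb and Abmaj7 are all diatonic. Abm (Ab–Cb–Eb) doesn't fit — on degree 1 Ab major would have Ab (I). Abm is the degree-1 chord of Ab minor, so it is the borrowed i. Gb7 (Gb–Bb–Db–Fb) is not: scale degree 7 in Ab major carries Gdim (vii°). In Ab minor the chord on that degree is Gb7, so here it functions as bVII7, borrowed from the parallel minor. Dbm7 (Db–Fb–Ab–Cb) is not: scale degree 4 in Ab major carries Db (IV). In Ab minor the chord on that degree is Dbm7, so here it functions as iv7, borrowed from the parallel minor.

i, bVII7, iv7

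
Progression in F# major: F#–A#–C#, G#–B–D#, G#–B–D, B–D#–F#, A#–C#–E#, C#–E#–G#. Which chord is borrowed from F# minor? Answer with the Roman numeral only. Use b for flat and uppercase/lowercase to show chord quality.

The diatonic triads in F# major are F#, G#m, A#m, B, C#, D#m, E#dim. Of the given chords, F#–A#–C# = F#, G#–B–D# = G#m, B–D#–F# = B, A#–C#–E# = A#m and C#–E#–G# = C# are diatonic. But G#–B–D is foreign: the diatonic ii on degree 2 is G#m, whereas G#dim comes from F# minor. It is labeled ii°.

ii°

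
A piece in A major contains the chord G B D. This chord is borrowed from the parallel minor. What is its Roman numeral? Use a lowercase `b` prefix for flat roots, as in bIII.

The root G is the lowered 7th scale degree — diatonically A major has G# there. The diatonic chord on degree 7 would be G#dim (vii°), but G–B–D is the major chord from A minor. As a borrowed chord it is labeled bVII.

bVII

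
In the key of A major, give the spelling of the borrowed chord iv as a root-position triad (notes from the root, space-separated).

D F A

iv is built on scale degree 4, which is D in both A major and its parallel. Stacking thirds in A minor on D gives D–F–A.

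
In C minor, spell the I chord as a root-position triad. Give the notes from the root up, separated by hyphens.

C-E-G

The root, C, is scale degree 1 — the same note in C minor and C major; only the chord quality changes. In C major the chord on C is C–E–G.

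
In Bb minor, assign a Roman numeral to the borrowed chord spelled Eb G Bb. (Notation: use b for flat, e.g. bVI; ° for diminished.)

IV

The root Eb is the diatonic 4th degree of Bb minor; the borrowing shows in the chord quality. The diatonic chord on degree 4 would be Ebm (iv), but Eb–G–Bb is the major chord from Bb major. As a borrowed chord it is labeled IV.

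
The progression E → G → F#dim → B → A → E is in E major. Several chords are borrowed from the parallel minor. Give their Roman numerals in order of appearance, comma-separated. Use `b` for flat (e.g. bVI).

The diatonic triads in E major are E, F#m, G#m, A, B, C#m, D#dim. E, B and A all belong to that set. G (G–B–D) doesn't fit — on degree 3 E major would have G#m (iii). G is the degree-3 chord of E minor, so it is the borrowed bIII. But F#dim (F#–A–C) is foreign: the diatonic ii on degree 2 is F#m, whereas F#dim comes from E minor. It is labeled ii°.

bIII, ii°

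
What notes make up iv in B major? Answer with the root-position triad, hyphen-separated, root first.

E-G-B

iv is built on scale degree 4, which is E in both B major and its parallel. Stacking thirds in B minor on E gives E–G–B.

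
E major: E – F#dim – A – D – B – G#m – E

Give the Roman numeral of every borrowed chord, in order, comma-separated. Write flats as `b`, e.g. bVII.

ii°, bVII

The diatonic triads in E major are E, F#m, G#m, A, B, C#m, D#dim. Of the given chords, E, A, B and G#m are diatonic. But F#dim (F#–A–C) is foreign: the diatonic ii on degree 2 is F#m, whereas F#dim comes from E minor. It is labeled ii°. But D (D–F#–A) is foreign: the diatonic vii° on degree 7 is D#dim, whereas D comes from E minor. It is labeled bVII.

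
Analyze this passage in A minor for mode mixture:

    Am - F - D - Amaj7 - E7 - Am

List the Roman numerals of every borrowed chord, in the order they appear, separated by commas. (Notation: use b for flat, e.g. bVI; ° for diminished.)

IV, Imaj7

In A minor (with V from harmonic minor) the diatonic chords are Am, Bdim, C, Dm, E, F, G. Of the given chords, Am, F and E7 are diatonic. D (D–F#–A) doesn't fit — on degree 4 A minor would have Dm (iv). D is the degree-4 chord of A major, so it is the borrowed IV. Amaj7 (A–C#–E–G#) doesn't fit — on degree 1 A minor would have Am (i). Amaj7 is the degree-1 chord of A major, so it is the borrowed Imaj7.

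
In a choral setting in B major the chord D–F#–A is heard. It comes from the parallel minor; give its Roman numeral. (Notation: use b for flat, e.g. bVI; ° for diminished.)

D is the lowered form of scale degree 3 in B major (the diatonic degree 3 is D#). D–F#–A is a major chord — the form found in B minor, not the diatonic iii (D#m). Borrowed into B major it is written bIII.

bIII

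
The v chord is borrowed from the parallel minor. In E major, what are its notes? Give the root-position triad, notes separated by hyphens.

v is built on scale degree 5, which is B in both E major and its parallel. Building the minor chord from the parallel minor on B: B–D–F#.

B-D-F#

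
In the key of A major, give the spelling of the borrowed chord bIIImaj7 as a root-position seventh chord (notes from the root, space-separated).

Scale degree 3 in A major is C#. bIIImaj7 uses the lowered form, C, taken from A minor. Stacking thirds in A minor on C gives C–E–G–B.

C E G B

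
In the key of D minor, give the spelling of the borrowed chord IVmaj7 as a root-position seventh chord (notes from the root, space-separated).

The root, G, is scale degree 4 — the same note in D minor and D major; only the chord quality changes. Building the major-seventh chord from the parallel major on G: G–B–D–F#.

G B D F#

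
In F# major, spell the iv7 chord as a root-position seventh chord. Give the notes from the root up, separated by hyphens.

iv7 is built on scale degree 4, which is B in both F# major and its parallel. Stacking thirds in F# minor on B gives B–D–F#–A.

B-D-F#-A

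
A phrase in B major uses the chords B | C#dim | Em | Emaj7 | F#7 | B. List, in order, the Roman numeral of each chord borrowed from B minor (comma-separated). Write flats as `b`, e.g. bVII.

B major has the diatonic set B, C#m, D#m, E, F#, G#m, A#dim. B, Emaj7 and F#7 all belong to that set. C#dim (C#–E–G) is not: scale degree 2 in B major carries C#m (ii). In B minor the chord on that degree is C#dim, so here it functions as ii°, borrowed from the parallel minor. Em (E–G–B) is not: scale degree 4 in B major carries E (IV). In B minor the chord on that degree is Em, so here it functions as iv, borrowed from the parallel minor.

ii°, iv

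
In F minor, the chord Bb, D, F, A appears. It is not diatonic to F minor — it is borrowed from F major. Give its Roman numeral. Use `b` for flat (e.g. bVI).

Bb is scale degree 4 in F minor. Bb–D–F–A is a major-seventh chord — the form found in F major, not the diatonic iv (Bbm). Borrowed into F minor it is written IVmaj7.

IVmaj7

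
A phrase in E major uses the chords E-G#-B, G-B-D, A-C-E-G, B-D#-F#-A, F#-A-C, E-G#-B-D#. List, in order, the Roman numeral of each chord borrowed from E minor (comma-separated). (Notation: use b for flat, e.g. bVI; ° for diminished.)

In E major the diatonic chords are E, F#m, G#m, A, B, C#m, D#dim. E–G#–B = E, B–D#–F#–A = B7 and E–G#–B–D# = Emaj7 all belong to that set. But G–B–D is foreign: the diatonic iii on degree 3 is G#m, whereas G comes from E minor. It is labeled bIII. A–C–E–G is not: scale degree 4 in E major carries A (IV). In E minor the chord on that degree is Am7, so here it functions as iv7, borrowed from the parallel minor. F#–A–C is not: scale degree 2 in E major carries F#m (ii). In E minor the chord on that degree is F#dim, so here it functions as ii°, borrowed from the parallel minor.

bIII, iv7, ii°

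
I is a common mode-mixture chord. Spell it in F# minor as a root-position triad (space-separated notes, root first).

I is built on scale degree 1, which is F# in both F# minor and its parallel. In F# major the chord on F# is F#–A#–C#.

F# A# C#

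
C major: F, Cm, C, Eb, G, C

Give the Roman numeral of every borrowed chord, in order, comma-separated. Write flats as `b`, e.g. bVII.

C major has the diatonic set C, Dm, Em, F, G, Am, Bdim. F, C and G all belong to that set. But Cm (C–Eb–G) is foreign: the diatonic I on degree 1 is C, whereas Cm comes from C minor. It is labeled i. But Eb (Eb–G–Bb) is foreign: the diatonic iii on degree 3 is Em, whereas Eb comes from C minor. It is labeled bIII.

i, bIII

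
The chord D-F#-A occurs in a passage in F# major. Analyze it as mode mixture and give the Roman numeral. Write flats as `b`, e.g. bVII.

bVI

D is the lowered form of scale degree 6 in F# major (the diatonic degree 6 is D#). Diatonically F# major has D#m (vi) on that degree; D–F#–A is instead the major chord native to F# minor, so it takes the label bVI.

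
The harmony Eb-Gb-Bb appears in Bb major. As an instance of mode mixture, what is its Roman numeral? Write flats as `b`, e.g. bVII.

Eb is scale degree 4 in Bb major. Diatonically Bb major has Eb (IV) on that degree; Eb–Gb–Bb is instead the minor chord native to Bb minor, so it takes the label iv.

iv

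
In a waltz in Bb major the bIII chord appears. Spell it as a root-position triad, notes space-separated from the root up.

Scale degree 3 in Bb major is D. bIII uses the lowered form, Db, taken from Bb minor. In Bb minor the chord on Db is Db–F–Ab.

Db F Ab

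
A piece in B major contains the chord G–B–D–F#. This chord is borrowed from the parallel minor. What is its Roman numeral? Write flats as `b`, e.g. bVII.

In B major scale degree 6 is G#; G is its lowered form, from B minor. Diatonically B major has G#m (vi) on that degree; G–B–D–F# is instead the major-seventh chord native to B minor, so it takes the label bVImaj7.

bVImaj7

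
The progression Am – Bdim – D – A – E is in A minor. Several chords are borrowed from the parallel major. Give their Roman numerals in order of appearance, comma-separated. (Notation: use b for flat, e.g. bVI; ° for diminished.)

IV, I

The diatonic triads in A minor (with V from harmonic minor) are Am, Bdim, C, Dm, E, F, G. Of the given chords, Am, Bdim and E are diatonic. D (D–F#–A) doesn't fit — on degree 4 A minor would have Dm (iv). D is the degree-4 chord of A major, so it is the borrowed IV. But A (A–C#–E) is foreign: the diatonic i on degree 1 is Am, whereas A comes from A major. It is labeled I.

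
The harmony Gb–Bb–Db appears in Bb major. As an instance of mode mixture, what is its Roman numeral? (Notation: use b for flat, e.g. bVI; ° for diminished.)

In Bb major scale degree 6 is G; Gb is its lowered form, from Bb minor. Gb–Bb–Db is a major chord — the form found in Bb minor, not the diatonic vi (Gm). Borrowed into Bb major it is written bVI.

bVI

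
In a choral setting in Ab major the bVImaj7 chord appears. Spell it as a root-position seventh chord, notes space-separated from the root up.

Scale degree 6 in Ab major is F. bVImaj7 uses the lowered form, Fb, taken from Ab minor. Stacking thirds in Ab minor on Fb gives Fb–Ab–Cb–Eb.

Fb Ab Cb Eb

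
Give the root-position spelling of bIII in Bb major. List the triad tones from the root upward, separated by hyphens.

Scale degree 3 in Bb major is D. bIII uses the lowered form, Db, taken from Bb minor. Building the major chord from the parallel minor on Db: Db–F–Ab.

Db-F-Ab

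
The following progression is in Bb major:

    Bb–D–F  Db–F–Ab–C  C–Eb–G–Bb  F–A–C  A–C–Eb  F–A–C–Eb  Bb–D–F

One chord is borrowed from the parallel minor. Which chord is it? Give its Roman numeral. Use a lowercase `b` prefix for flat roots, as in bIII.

In Bb major the diatonic chords are Bb, Cm, Dm, Eb, F, Gm, Adim. Bb–D–F = Bb, C–Eb–G–Bb = Cm7, F–A–C = F, A–C–Eb = Adim and F–A–C–Eb = F7 are all diatonic. Db–F–Ab–C is not: scale degree 3 in Bb major carries Dm (iii). In Bb minor the chord on that degree is Dbmaj7, so here it functions as bIIImaj7, borrowed from the parallel minor.

bIIImaj7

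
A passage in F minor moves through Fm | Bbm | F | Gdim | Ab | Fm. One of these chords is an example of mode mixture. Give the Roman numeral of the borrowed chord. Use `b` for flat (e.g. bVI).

I

In F minor (with V from harmonic minor) the diatonic chords are Fm, Gdim, Ab, Bbm, C, Db, Eb. Fm, Bbm, Gdim and Ab are all diatonic. F (F–A–C) is not: scale degree 1 in F minor carries Fm (i). In F major the chord on that degree is F, so here it functions as I, borrowed from the parallel major.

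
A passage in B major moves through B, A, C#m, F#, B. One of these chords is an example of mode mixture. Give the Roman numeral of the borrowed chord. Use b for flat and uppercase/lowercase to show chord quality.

bVII

B major has the diatonic set B, C#m, D#m, E, F#, G#m, A#dim. B, C#m and F# are all diatonic. A (A–C#–E) doesn't fit — on degree 7 B major would have A#dim (vii°). A is the degree-7 chord of B minor, so it is the borrowed bVII.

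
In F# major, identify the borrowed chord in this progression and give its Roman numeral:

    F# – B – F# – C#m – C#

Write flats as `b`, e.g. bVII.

The diatonic triads in F# major are F#, G#m, A#m, B, C#, D#m, E#dim. F#, B and C# are all diatonic. But C#m (C#–E–G#) is foreign: the diatonic V on degree 5 is C#, whereas C#m comes from F# minor. It is labeled v.

v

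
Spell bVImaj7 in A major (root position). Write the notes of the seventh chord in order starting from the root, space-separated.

F A C E

Scale degree 6 in A major is F#. bVImaj7 uses the lowered form, F, taken from A minor. In A minor the chord on F is F–A–C–E.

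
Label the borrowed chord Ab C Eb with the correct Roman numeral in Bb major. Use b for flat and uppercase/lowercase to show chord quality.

bVII

In Bb major scale degree 7 is A; Ab is its lowered form, from Bb minor. Diatonically Bb major has Adim (vii°) on that degree; Ab–C–Eb is instead the major chord native to Bb minor, so it takes the label bVII.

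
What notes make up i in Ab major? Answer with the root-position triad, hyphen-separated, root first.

The root, Ab, is scale degree 1 — the same note in Ab major and Ab minor; only the chord quality changes. In Ab minor the chord on Ab is Ab–Cb–Eb.

Ab-Cb-Eb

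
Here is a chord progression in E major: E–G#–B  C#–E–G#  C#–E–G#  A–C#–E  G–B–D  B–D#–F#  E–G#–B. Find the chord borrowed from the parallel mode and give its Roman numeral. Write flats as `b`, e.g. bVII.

bIII

In E major the diatonic chords are E, F#m, G#m, A, B, C#m, D#dim. Of the given chords, E–G#–B = E, C#–E–G# = C#m, A–C#–E = A and B–D#–F# = B are diatonic. G–B–D is not: scale degree 3 in E major carries G#m (iii). In E minor the chord on that degree is G, so here it functions as bIII, borrowed from the parallel minor.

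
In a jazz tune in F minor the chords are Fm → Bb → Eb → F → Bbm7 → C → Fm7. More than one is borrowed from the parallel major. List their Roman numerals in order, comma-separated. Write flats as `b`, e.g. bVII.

IV, I

The diatonic triads in F minor (with V from harmonic minor) are Fm, Gdim, Ab, Bbm, C, Db, Eb. Of the given chords, Fm, Eb, Bbm7, C and Fm7 are diatonic. Bb (Bb–D–F) doesn't fit — on degree 4 F minor would have Bbm (iv). Bb is the degree-4 chord of F major, so it is the borrowed IV. F (F–A–C) doesn't fit — on degree 1 F minor would have Fm (i). F is the degree-1 chord of F major, so it is the borrowed I.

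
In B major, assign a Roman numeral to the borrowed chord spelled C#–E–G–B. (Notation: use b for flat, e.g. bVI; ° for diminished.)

The root C# is the diatonic 2nd degree of B major; the borrowing shows in the chord quality. The diatonic chord on degree 2 would be C#m (ii), but C#–E–G–B is the half-diminished-seventh chord from B minor. As a borrowed chord it is labeled iiø7.

iiø7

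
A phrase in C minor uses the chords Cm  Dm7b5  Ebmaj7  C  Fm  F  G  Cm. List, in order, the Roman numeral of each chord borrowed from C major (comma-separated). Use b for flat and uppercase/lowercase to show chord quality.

I, IV

The diatonic triads in C minor (with V from harmonic minor) are Cm, Ddim, Eb, Fm, G, Ab, Bb. Cm, Dm7b5, Ebmaj7, Fm and G all belong to that set. C (C–E–G) is not: scale degree 1 in C minor carries Cm (i). In C major the chord on that degree is C, so here it functions as I, borrowed from the parallel major. But F (F–A–C) is foreign: the diatonic iv on degree 4 is Fm, whereas F comes from C major. It is labeled IV.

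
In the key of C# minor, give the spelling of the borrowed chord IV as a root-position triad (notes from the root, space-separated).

F# A# C#

IV is built on scale degree 4, which is F# in both C# minor and its parallel. Stacking thirds in C# major on F# gives F#–A#–C#.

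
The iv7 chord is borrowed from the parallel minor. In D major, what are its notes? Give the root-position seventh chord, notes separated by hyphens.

iv7 is built on scale degree 4, which is G in both D major and its parallel. In D minor the chord on G is G–Bb–D–F.

G-Bb-D-F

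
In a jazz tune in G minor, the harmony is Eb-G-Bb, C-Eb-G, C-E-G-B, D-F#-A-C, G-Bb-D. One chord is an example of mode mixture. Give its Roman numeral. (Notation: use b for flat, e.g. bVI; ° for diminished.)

IVmaj7

G minor has the diatonic set Gm, Adim, Bb, Cm, D, Eb, F (with V from harmonic minor). Eb–G–Bb = Eb, C–Eb–G = Cm, D–F#–A–C = D7 and G–Bb–D = Gm all belong to that set. But C–E–G–B is foreign: the diatonic iv on degree 4 is Cm, whereas Cmaj7 comes from G major. It is labeled IVmaj7.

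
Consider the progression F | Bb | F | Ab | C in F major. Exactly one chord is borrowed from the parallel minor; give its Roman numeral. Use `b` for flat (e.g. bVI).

bIII

In F major the diatonic chords are F, Gm, Am, Bb, C, Dm, Edim. F, Bb and C all belong to that set. Ab (Ab–C–Eb) doesn't fit — on degree 3 F major would have Am (iii). Ab is the degree-3 chord of F minor, so it is the borrowed bIII.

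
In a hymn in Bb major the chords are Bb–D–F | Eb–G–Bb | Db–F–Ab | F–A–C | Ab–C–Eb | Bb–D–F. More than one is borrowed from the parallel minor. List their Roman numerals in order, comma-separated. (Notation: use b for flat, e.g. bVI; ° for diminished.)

The diatonic triads in Bb major are Bb, Cm, Dm, Eb, F, Gm, Adim. Bb–D–F = Bb, Eb–G–Bb = Eb and F–A–C = F all belong to that set. Db–F–Ab doesn't fit — on degree 3 Bb major would have Dm (iii). Db is the degree-3 chord of Bb minor, so it is the borrowed bIII. But Ab–C–Eb is foreign: the diatonic vii° on degree 7 is Adim, whereas Ab comes from Bb minor. It is labeled bVII.

bIII, bVII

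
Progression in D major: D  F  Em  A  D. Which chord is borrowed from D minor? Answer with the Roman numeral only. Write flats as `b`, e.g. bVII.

bIII

D major has the diatonic set D, Em, F#m, G, A, Bm, C#dim. D, Em and A all belong to that set. F (F–A–C) doesn't fit — on degree 3 D major would have F#m (iii). F is the degree-3 chord of D minor, so it is the borrowed bIII.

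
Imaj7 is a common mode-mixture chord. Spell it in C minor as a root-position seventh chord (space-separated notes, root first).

C E G B

Imaj7 is built on scale degree 1, which is C in both C minor and its parallel. Stacking thirds in C major on C gives C–E–G–B.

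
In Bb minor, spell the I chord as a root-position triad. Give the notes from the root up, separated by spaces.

The root, Bb, is scale degree 1 — the same note in Bb minor and Bb major; only the chord quality changes. Stacking thirds in Bb major on Bb gives Bb–D–F.

Bb D F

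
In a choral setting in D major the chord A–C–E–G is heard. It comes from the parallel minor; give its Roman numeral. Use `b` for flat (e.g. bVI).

v7

The root A is the diatonic 5th degree of D major; the borrowing shows in the chord quality. The diatonic chord on degree 5 would be A (V), but A–C–E–G is the minor-seventh chord from D minor. As a borrowed chord it is labeled v7.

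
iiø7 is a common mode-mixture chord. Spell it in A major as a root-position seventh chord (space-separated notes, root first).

B D F A

The root, B, is scale degree 2 — the same note in A major and A minor; only the chord quality changes. In A minor the chord on B is B–D–F–A.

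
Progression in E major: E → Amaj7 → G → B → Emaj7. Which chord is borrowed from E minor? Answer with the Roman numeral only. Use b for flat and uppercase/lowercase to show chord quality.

bIII

E major has the diatonic set E, F#m, G#m, A, B, C#m, D#dim. E, Amaj7, B and Emaj7 are all diatonic. G (G–B–D) is not: scale degree 3 in E major carries G#m (iii). In E minor the chord on that degree is G, so here it functions as bIII, borrowed from the parallel minor.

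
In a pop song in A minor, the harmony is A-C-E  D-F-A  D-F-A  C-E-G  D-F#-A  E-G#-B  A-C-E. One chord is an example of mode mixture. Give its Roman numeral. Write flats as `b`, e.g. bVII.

IV

The diatonic triads in A minor (with V from harmonic minor) are Am, Bdim, C, Dm, E, F, G. Of the given chords, A–C–E = Am, D–F–A = Dm, C–E–G = C and E–G#–B = E are diatonic. D–F#–A is not: scale degree 4 in A minor carries Dm (iv). In A major the chord on that degree is D, so here it functions as IV, borrowed from the parallel major.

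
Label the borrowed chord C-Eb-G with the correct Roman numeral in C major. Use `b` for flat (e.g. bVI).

C is scale degree 1 in C major. C–Eb–G is a minor chord — the form found in C minor, not the diatonic I (C). Borrowed into C major it is written i.

i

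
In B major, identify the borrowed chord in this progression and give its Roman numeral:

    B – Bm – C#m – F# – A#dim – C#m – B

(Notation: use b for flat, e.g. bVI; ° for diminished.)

B major has the diatonic set B, C#m, D#m, E, F#, G#m, A#dim. B, C#m, F# and A#dim all belong to that set. Bm (B–D–F#) is not: scale degree 1 in B major carries B (I). In B minor the chord on that degree is Bm, so here it functions as i, borrowed from the parallel minor.

i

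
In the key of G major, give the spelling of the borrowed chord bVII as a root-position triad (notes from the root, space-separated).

F A C

Scale degree 7 in G major is F#. bVII uses the lowered form, F, taken from G minor. In G minor the chord on F is F–A–C.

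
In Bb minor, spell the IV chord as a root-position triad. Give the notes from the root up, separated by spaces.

Eb G Bb

The root, Eb, is scale degree 4 — the same note in Bb minor and Bb major; only the chord quality changes. Building the major chord from the parallel major on Eb: Eb–G–Bb.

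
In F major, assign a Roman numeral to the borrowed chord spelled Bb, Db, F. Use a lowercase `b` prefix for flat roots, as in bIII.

Bb is scale degree 4 in F major. Diatonically F major has Bb (IV) on that degree; Bb–Db–F is instead the minor chord native to F minor, so it takes the label iv.

iv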